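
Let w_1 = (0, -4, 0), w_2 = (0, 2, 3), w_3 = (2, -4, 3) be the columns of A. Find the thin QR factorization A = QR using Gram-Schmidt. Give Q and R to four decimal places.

Q = [[0.0000, 0.0000, 1.0000], [-1.0000, 0.0000, 0.0000], [0.0000, 1.0000, 0.0000]], R = [[4.0000, -2.0000, 4.0000], [0.0000, 3.0000, 3.0000], [0.0000, 0.0000, 2.0000]]

w_1 = (0, -4, 0); ‖w_1‖ = 4.0000, so q_1 = (0.0000, -1.0000, 0.0000).
q_1·w_2 = 0.0000·0 + (-1.0000)·2 + 0.0000·3 = -2.0000.
u_2 = w_2 + 2.0000·q_1 = (0.0000, 0.0000, 3.0000).
‖u_2‖ = 3.0000, so q_2 = (0.0000, 0.0000, 1.0000).
q_1·w_3 = 0.0000·2 + (-1.0000)·(-4) + 0.0000·3 = 4.0000; q_2·w_3 = 0.0000·2 + 0.0000·(-4) + 1.0000·3 = 3.0000.
u_3 = w_3 − 4.0000·q_1 − 3.0000·q_2 = (2.0000, 0.0000, 0.0000).
‖u_3‖ = 2.0000, so q_3 = (1.0000, 0.0000, 0.0000).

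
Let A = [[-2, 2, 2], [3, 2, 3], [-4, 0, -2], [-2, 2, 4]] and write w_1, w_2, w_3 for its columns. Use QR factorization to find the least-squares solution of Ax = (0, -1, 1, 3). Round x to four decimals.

w_1 = (-2, 3, -4, -2); ‖w_1‖ = 5.7446, so e_1 = (-0.3482, 0.5222, -0.6963, -0.3482).
e_1·w_2 = (-0.3482)·2 + 0.5222·2 + (-0.6963)·0 + (-0.3482)·2 = -0.3482.
u_2 = w_2 + 0.3482·e_1 = (1.8788, 2.1818, -0.2424, 1.8788).
‖u_2‖ = 3.4466, so e_2 = (0.5451, 0.6330, -0.0703, 0.5451).
e_1·w_3 = (-0.3482)·2 + 0.5222·3 + (-0.6963)·(-2) + (-0.3482)·4 = 0.8704; e_2·w_3 = 0.5451·2 + 0.6330·3 + (-0.0703)·(-2) + 0.5451·4 = 5.3105.
u_3 = w_3 − 0.8704·e_1 − 5.3105·e_2 = (-0.5918, -0.8163, -1.0204, 1.4082).
‖u_3‖ = 2.0102, so e_3 = (-0.2944, -0.4061, -0.5076, 0.7005).
Qᵀb = (-2.2630, 0.9320, 2.0000).
Back-substitute: x_3 = 2.0000/2.0102 = 0.9949.
x_2 = (0.9320 − 5.3105·0.9949)/3.4466 = -1.2626.
x_1 = (-2.2630 + 0.3482·(-1.2626) − 0.8704·0.9949)/5.7446 = -0.6212.

x = (-0.6212, -1.2626, 0.9949)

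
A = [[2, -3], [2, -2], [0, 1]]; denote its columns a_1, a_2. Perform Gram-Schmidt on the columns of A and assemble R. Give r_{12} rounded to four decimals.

a_1 = (2, 2, 0); ‖a_1‖ = 2.8284, so q_1 = (0.7071, 0.7071, 0.0000).
r_{12} = q_1·a_2 = -3.5355.

r_{12} = -3.5355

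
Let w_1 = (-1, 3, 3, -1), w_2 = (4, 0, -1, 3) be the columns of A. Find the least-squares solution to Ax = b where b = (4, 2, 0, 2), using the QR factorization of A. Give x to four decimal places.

w_1 = (-1, 3, 3, -1); ‖w_1‖ = 4.4721, so q_1 = (-0.2236, 0.6708, 0.6708, -0.2236).
q_1·w_2 = (-0.2236)·4 + 0.6708·0 + 0.6708·(-1) + (-0.2236)·3 = -2.2361.
u_2 = w_2 + 2.2361·q_1 = (3.5000, 1.5000, 0.5000, 2.5000).
‖u_2‖ = 4.5826, so q_2 = (0.7638, 0.3273, 0.1091, 0.5455).
Qᵀb = (0.0000, 4.8008).
Back-substitute: x_2 = 4.8008/4.5826 = 1.0476.
x_1 = (0.0000 + 2.2361·1.0476)/4.4721 = 0.5238.

x = (0.5238, 1.0476)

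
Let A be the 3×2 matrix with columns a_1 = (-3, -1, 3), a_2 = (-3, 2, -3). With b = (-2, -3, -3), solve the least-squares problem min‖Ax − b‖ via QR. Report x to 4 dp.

x = (0.0435, 0.4130)

a_1 = (-3, -1, 3); ‖a_1‖ = 4.3589, so q_1 = (-0.6882, -0.2294, 0.6882).
q_1·a_2 = (-0.6882)·(-3) + (-0.2294)·2 + 0.6882·(-3) = -0.4588.
u_2 = a_2 + 0.4588·q_1 = (-3.3158, 1.8947, -2.6842).
‖u_2‖ = 4.6679, so q_2 = (-0.7103, 0.4059, -0.5750).
Qᵀb = (0.0000, 1.9281).
Back-substitute: x_2 = 1.9281/4.6679 = 0.4130.
x_1 = (0.0000 + 0.4588·0.4130)/4.3589 = 0.0435.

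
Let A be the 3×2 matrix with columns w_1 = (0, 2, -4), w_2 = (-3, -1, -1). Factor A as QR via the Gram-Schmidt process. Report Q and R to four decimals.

q_1 = w_1/‖w_1‖ = (0, 2, -4)/4.4721 = (0.0000, 0.4472, -0.8944).
r_{12} = q_1·w_2 = 0.4472.
u_2 = w_2 − 0.4472·q_1 = (-3.0000, -1.2000, -0.6000).
‖u_2‖ = 3.2863, so q_2 = (-0.9129, -0.3651, -0.1826).

Q = [[0.0000, -0.9129], [0.4472, -0.3651], [-0.8944, -0.1826]], R = [[4.4721, 0.4472], [0.0000, 3.2863]]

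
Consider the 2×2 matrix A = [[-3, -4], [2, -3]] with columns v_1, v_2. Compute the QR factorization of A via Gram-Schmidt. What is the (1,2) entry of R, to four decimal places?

e_1 = v_1/‖v_1‖ = (-3, 2)/3.6056 = (-0.8321, 0.5547).
r_{12} = e_1·v_2 = 1.6641.

r_{12} = 1.6641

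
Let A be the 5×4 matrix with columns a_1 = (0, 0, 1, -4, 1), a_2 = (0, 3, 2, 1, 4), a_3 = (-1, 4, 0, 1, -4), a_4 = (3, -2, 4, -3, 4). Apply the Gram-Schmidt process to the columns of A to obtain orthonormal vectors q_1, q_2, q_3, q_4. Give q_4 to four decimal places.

q_4 = (0.6516, -0.1334, 0.6882, 0.1045, -0.2702)

q_1 = a_1/‖a_1‖ = (0, 0, 1, -4, 1)/4.2426 = (0.0000, 0.0000, 0.2357, -0.9428, 0.2357).
r_{12} = q_1·a_2 = 0.4714.
u_2 = a_2 − 0.4714·q_1 = (0.0000, 3.0000, 1.8889, 1.4444, 3.8889).
‖u_2‖ = 5.4569, so q_2 = (0.0000, 0.5498, 0.3461, 0.2647, 0.7127).
r_{13} = q_1·a_3 = -1.8856; r_{23} = q_2·a_3 = -0.3869.
u_3 = a_3 + 1.8856·q_1 + 0.3869·q_2 = (-1.0000, 4.2127, 0.5784, -0.6754, -3.2799).
‖u_3‖ = 5.5041, so q_3 = (-0.1817, 0.7654, 0.1051, -0.1227, -0.5959).
r_{14} = q_1·a_4 = 4.7140; r_{24} = q_2·a_4 = 2.3416; r_{34} = q_3·a_4 = -3.6710.
u_4 = a_4 − 4.7140·q_1 − 2.3416·q_2 + 3.6710·q_3 = (2.3330, -0.4776, 2.4641, 0.3742, -0.9674).
‖u_4‖ = 3.5803, so q_4 = (0.6516, -0.1334, 0.6882, 0.1045, -0.2702).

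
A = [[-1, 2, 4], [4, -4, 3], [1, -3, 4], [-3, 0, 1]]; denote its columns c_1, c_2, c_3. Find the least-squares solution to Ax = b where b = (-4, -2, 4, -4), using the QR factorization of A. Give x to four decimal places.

c_1 = (-1, 4, 1, -3); ‖c_1‖ = 5.1962, so q_1 = (-0.1925, 0.7698, 0.1925, -0.5774).
q_1·c_2 = (-0.1925)·2 + 0.7698·(-4) + 0.1925·(-3) + (-0.5774)·0 = -4.0415.
u_2 = c_2 + 4.0415·q_1 = (1.2222, -0.8889, -2.2222, -2.3333).
‖u_2‖ = 3.5590, so q_2 = (0.3434, -0.2498, -0.6244, -0.6556).
q_1·c_3 = (-0.1925)·4 + 0.7698·3 + 0.1925·4 + (-0.5774)·1 = 1.7321; q_2·c_3 = 0.3434·4 + (-0.2498)·3 + (-0.6244)·4 + (-0.6556)·1 = -2.5288.
u_3 = c_3 − 1.7321·q_1 + 2.5288·q_2 = (5.2018, 1.0351, 2.0877, 0.3421).
‖u_3‖ = 5.7101, so q_3 = (0.9110, 0.1813, 0.3656, 0.0599).
Qᵀb = (2.3094, -0.7493, -2.7836).
Back-substitute: x_3 = -2.7836/5.7101 = -0.4875.
x_2 = (-0.7493 + 2.5288·(-0.4875))/3.5590 = -0.5569.
x_1 = (2.3094 + 4.0415·(-0.5569) − 1.7321·(-0.4875))/5.1962 = 0.1738.

x = (0.1738, -0.5569, -0.4875)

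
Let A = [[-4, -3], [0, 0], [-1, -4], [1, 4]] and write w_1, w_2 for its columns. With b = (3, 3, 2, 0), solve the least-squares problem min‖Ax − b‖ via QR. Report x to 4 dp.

x = (-0.6923, -0.0769)

q_1 = w_1/‖w_1‖ = (-4, 0, -1, 1)/4.2426 = (-0.9428, 0.0000, -0.2357, 0.2357).
r_{12} = q_1·w_2 = 4.7140.
u_2 = w_2 − 4.7140·q_1 = (1.4444, 0.0000, -2.8889, 2.8889).
‖u_2‖ = 4.3333, so q_2 = (0.3333, 0.0000, -0.6667, 0.6667).
Qᵀb = (-3.2998, -0.3333).
Back-substitute: x_2 = -0.3333/4.3333 = -0.0769.
x_1 = (-3.2998 − 4.7140·(-0.0769))/4.2426 = -0.6923.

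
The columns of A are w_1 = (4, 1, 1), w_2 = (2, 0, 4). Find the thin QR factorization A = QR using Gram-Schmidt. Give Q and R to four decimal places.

Q = [[0.9428, -0.1925], [0.2357, -0.1925], [0.2357, 0.9623]], R = [[4.2426, 2.8284], [0.0000, 3.4641]]

w_1 = (4, 1, 1); ‖w_1‖ = 4.2426, so q_1 = (0.9428, 0.2357, 0.2357).
q_1·w_2 = 0.9428·2 + 0.2357·0 + 0.2357·4 = 2.8284.
u_2 = w_2 − 2.8284·q_1 = (-0.6667, -0.6667, 3.3333).
‖u_2‖ = 3.4641, so q_2 = (-0.1925, -0.1925, 0.9623).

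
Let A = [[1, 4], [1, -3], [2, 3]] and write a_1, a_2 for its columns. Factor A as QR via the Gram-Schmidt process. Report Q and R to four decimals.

Q = [[0.4082, 0.5575], [0.4082, -0.8198], [0.8165, 0.1312]], R = [[2.4495, 2.8577], [0.0000, 5.0827]]

a_1 = (1, 1, 2); ‖a_1‖ = 2.4495, so q_1 = (0.4082, 0.4082, 0.8165).
q_1·a_2 = 0.4082·4 + 0.4082·(-3) + 0.8165·3 = 2.8577.
u_2 = a_2 − 2.8577·q_1 = (2.8333, -4.1667, 0.6667).
‖u_2‖ = 5.0827, so q_2 = (0.5575, -0.8198, 0.1312).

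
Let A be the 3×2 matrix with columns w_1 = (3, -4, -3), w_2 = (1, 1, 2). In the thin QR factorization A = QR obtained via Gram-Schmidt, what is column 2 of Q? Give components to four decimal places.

q_2 = (0.7576, 0.0827, 0.6474)

q_1 = w_1/‖w_1‖ = (3, -4, -3)/5.8310 = (0.5145, -0.6860, -0.5145).
r_{12} = q_1·w_2 = -1.2005.
u_2 = w_2 + 1.2005·q_1 = (1.6176, 0.1765, 1.3824).
‖u_2‖ = 2.1351, so q_2 = (0.7576, 0.0827, 0.6474).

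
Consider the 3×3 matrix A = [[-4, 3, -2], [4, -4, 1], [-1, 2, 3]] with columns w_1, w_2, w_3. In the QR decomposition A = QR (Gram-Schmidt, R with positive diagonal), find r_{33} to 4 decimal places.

r_{33} = 1.1921

w_1 = (-4, 4, -1); ‖w_1‖ = 5.7446, so e_1 = (-0.6963, 0.6963, -0.1741).
e_1·w_2 = (-0.6963)·3 + 0.6963·(-4) + (-0.1741)·2 = -5.2223.
u_2 = w_2 + 5.2223·e_1 = (-0.6364, -0.3636, 1.0909).
‖u_2‖ = 1.3143, so e_2 = (-0.4842, -0.2767, 0.8301).
e_1·w_3 = (-0.6963)·(-2) + 0.6963·1 + (-0.1741)·3 = 1.5667; e_2·w_3 = (-0.4842)·(-2) + (-0.2767)·1 + 0.8301·3 = 3.1819.
u_3 = w_3 − 1.5667·e_1 − 3.1819·e_2 = (0.6316, 0.7895, 0.6316).
r_{33} = ‖u_3‖ = 1.1921.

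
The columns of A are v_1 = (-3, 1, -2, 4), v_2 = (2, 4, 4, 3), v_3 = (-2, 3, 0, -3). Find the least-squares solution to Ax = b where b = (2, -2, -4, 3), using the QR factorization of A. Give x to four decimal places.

v_1 = (-3, 1, -2, 4); ‖v_1‖ = 5.4772, so e_1 = (-0.5477, 0.1826, -0.3651, 0.7303).
e_1·v_2 = (-0.5477)·2 + 0.1826·4 + (-0.3651)·4 + 0.7303·3 = 0.3651.
u_2 = v_2 − 0.3651·e_1 = (2.2000, 3.9333, 4.1333, 2.7333).
‖u_2‖ = 6.6983, so e_2 = (0.3284, 0.5872, 0.6171, 0.4081).
e_1·v_3 = (-0.5477)·(-2) + 0.1826·3 + (-0.3651)·0 + 0.7303·(-3) = -0.5477; e_2·v_3 = 0.3284·(-2) + 0.5872·3 + 0.6171·0 + 0.4081·(-3) = -0.1194.
u_3 = v_3 + 0.5477·e_1 + 0.1194·e_2 = (-2.2608, 3.1701, -0.1263, -2.5513).
‖u_3‖ = 4.6568, so e_3 = (-0.4855, 0.6808, -0.0271, -0.5479).
Qᵀb = (2.1909, -1.7617, -3.8676).
Back-substitute: x_3 = -3.8676/4.6568 = -0.8305.
x_2 = (-1.7617 + 0.1194·(-0.8305))/6.6983 = -0.2778.
x_1 = (2.1909 − 0.3651·(-0.2778) + 0.5477·(-0.8305))/5.4772 = 0.3355.

x = (0.3355, -0.2778, -0.8305)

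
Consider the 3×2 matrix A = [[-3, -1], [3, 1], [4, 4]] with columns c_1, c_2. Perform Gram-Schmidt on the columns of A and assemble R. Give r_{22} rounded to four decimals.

r_{22} = 1.9403

e_1 = c_1/‖c_1‖ = (-3, 3, 4)/5.8310 = (-0.5145, 0.5145, 0.6860).
r_{12} = e_1·c_2 = 3.7730.
u_2 = c_2 − 3.7730·e_1 = (0.9412, -0.9412, 1.4118).
r_{22} = ‖u_2‖ = 1.9403.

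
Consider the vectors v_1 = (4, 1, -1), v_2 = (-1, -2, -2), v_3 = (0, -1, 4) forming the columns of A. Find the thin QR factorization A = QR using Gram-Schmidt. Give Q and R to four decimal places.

q_1 = v_1/‖v_1‖ = (4, 1, -1)/4.2426 = (0.9428, 0.2357, -0.2357).
r_{12} = q_1·v_2 = -0.9428.
u_2 = v_2 + 0.9428·q_1 = (-0.1111, -1.7778, -2.2222).
‖u_2‖ = 2.8480, so q_2 = (-0.0390, -0.6242, -0.7803).
r_{13} = q_1·v_3 = -1.1785; r_{23} = q_2·v_3 = -2.4969.
u_3 = v_3 + 1.1785·q_1 + 2.4969·q_2 = (1.0137, -2.2808, 1.7740).
‖u_3‖ = 3.0621, so q_3 = (0.3310, -0.7448, 0.5793).

Q = [[0.9428, -0.0390, 0.3310], [0.2357, -0.6242, -0.7448], [-0.2357, -0.7803, 0.5793]], R = [[4.2426, -0.9428, -1.1785], [0.0000, 2.8480, -2.4969], [0.0000, 0.0000, 3.0621]]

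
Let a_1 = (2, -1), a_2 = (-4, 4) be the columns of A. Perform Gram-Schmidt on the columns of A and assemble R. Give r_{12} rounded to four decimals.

r_{12} = -5.3666

a_1 = (2, -1); ‖a_1‖ = 2.2361, so q_1 = (0.8944, -0.4472).
r_{12} = q_1·a_2 = -5.3666.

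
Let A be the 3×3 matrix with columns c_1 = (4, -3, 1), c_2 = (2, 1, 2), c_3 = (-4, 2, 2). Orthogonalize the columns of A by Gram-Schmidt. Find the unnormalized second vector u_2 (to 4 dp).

c_1 = (4, -3, 1); ‖c_1‖ = 5.0990, so e_1 = (0.7845, -0.5883, 0.1961).
e_1·c_2 = 0.7845·2 + (-0.5883)·1 + 0.1961·2 = 1.3728.
u_2 = c_2 − 1.3728·e_1 = (0.9231, 1.8077, 1.7308).

u_2 = (0.9231, 1.8077, 1.7308)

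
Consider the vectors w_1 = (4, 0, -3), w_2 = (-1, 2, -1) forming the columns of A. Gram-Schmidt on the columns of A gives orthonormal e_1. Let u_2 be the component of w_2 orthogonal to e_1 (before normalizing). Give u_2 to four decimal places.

w_1 = (4, 0, -3); ‖w_1‖ = 5.0000, so e_1 = (0.8000, 0.0000, -0.6000).
e_1·w_2 = 0.8000·(-1) + 0.0000·2 + (-0.6000)·(-1) = -0.2000.
u_2 = w_2 + 0.2000·e_1 = (-0.8400, 2.0000, -1.1200).

u_2 = (-0.8400, 2.0000, -1.1200)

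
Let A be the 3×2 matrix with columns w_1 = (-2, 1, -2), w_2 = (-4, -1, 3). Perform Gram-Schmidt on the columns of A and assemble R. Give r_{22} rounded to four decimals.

r_{22} = 5.0881

w_1 = (-2, 1, -2); ‖w_1‖ = 3.0000, so q_1 = (-0.6667, 0.3333, -0.6667).
q_1·w_2 = (-0.6667)·(-4) + 0.3333·(-1) + (-0.6667)·3 = 0.3333.
u_2 = w_2 − 0.3333·q_1 = (-3.7778, -1.1111, 3.2222).
r_{22} = ‖u_2‖ = 5.0881.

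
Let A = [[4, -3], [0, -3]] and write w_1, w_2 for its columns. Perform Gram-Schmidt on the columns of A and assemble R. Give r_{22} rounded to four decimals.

r_{22} = 3.0000

q_1 = w_1/‖w_1‖ = (4, 0)/4.0000 = (1.0000, 0.0000).
r_{12} = q_1·w_2 = -3.0000.
u_2 = w_2 + 3.0000·q_1 = (0.0000, -3.0000).
r_{22} = ‖u_2‖ = 3.0000.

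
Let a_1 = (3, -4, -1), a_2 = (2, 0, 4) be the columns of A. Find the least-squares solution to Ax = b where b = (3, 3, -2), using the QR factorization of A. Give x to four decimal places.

e_1 = a_1/‖a_1‖ = (3, -4, -1)/5.0990 = (0.5883, -0.7845, -0.1961).
r_{12} = e_1·a_2 = 0.3922.
u_2 = a_2 − 0.3922·e_1 = (1.7692, 0.3077, 4.0769).
‖u_2‖ = 4.4549, so e_2 = (0.3971, 0.0691, 0.9152).
Qᵀb = (-0.1961, -0.4317).
Back-substitute: x_2 = -0.4317/4.4549 = -0.0969.
x_1 = (-0.1961 − 0.3922·(-0.0969))/5.0990 = -0.0310.

x = (-0.0310, -0.0969)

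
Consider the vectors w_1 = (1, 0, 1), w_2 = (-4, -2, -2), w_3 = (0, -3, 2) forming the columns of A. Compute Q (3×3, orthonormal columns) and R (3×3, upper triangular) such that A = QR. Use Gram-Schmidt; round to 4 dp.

e_1 = w_1/‖w_1‖ = (1, 0, 1)/1.4142 = (0.7071, 0.0000, 0.7071).
r_{12} = e_1·w_2 = -4.2426.
u_2 = w_2 + 4.2426·e_1 = (-1.0000, -2.0000, 1.0000).
‖u_2‖ = 2.4495, so e_2 = (-0.4082, -0.8165, 0.4082).
r_{13} = e_1·w_3 = 1.4142; r_{23} = e_2·w_3 = 3.2660.
u_3 = w_3 − 1.4142·e_1 − 3.2660·e_2 = (0.3333, -0.3333, -0.3333).
‖u_3‖ = 0.5774, so e_3 = (0.5774, -0.5774, -0.5774).

Q = [[0.7071, -0.4082, 0.5774], [0.0000, -0.8165, -0.5774], [0.7071, 0.4082, -0.5774]], R = [[1.4142, -4.2426, 1.4142], [0.0000, 2.4495, 3.2660], [0.0000, 0.0000, 0.5774]]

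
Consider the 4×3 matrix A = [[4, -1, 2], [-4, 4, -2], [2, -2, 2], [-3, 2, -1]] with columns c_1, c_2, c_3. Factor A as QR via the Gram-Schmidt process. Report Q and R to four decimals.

c_1 = (4, -4, 2, -3); ‖c_1‖ = 6.7082, so e_1 = (0.5963, -0.5963, 0.2981, -0.4472).
e_1·c_2 = 0.5963·(-1) + (-0.5963)·4 + 0.2981·(-2) + (-0.4472)·2 = -4.4721.
u_2 = c_2 + 4.4721·e_1 = (1.6667, 1.3333, -0.6667, 0.0000).
‖u_2‖ = 2.2361, so e_2 = (0.7454, 0.5963, -0.2981, 0.0000).
e_1·c_3 = 0.5963·2 + (-0.5963)·(-2) + 0.2981·2 + (-0.4472)·(-1) = 3.4286; e_2·c_3 = 0.7454·2 + 0.5963·(-2) + (-0.2981)·2 + 0.0000·(-1) = -0.2981.
u_3 = c_3 − 3.4286·e_1 + 0.2981·e_2 = (0.1778, 0.2222, 0.8889, 0.5333).
‖u_3‖ = 1.0750, so e_3 = (0.1654, 0.2067, 0.8269, 0.4961).

Q = [[0.5963, 0.7454, 0.1654], [-0.5963, 0.5963, 0.2067], [0.2981, -0.2981, 0.8269], [-0.4472, 0.0000, 0.4961]], R = [[6.7082, -4.4721, 3.4286], [0.0000, 2.2361, -0.2981], [0.0000, 0.0000, 1.0750]]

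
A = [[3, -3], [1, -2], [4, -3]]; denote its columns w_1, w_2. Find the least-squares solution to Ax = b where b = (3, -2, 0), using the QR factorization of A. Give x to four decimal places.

x = (0.9070, 0.7209)

w_1 = (3, 1, 4); ‖w_1‖ = 5.0990, so q_1 = (0.5883, 0.1961, 0.7845).
q_1·w_2 = 0.5883·(-3) + 0.1961·(-2) + 0.7845·(-3) = -4.5107.
u_2 = w_2 + 4.5107·q_1 = (-0.3462, -1.1154, 0.5385).
‖u_2‖ = 1.2860, so q_2 = (-0.2692, -0.8673, 0.4187).
Qᵀb = (1.3728, 0.9271).
Back-substitute: x_2 = 0.9271/1.2860 = 0.7209.
x_1 = (1.3728 + 4.5107·0.7209)/5.0990 = 0.9070.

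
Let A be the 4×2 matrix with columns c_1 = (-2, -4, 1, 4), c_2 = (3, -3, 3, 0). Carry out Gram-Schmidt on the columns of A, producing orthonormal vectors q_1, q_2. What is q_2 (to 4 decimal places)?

c_1 = (-2, -4, 1, 4); ‖c_1‖ = 6.0828, so q_1 = (-0.3288, -0.6576, 0.1644, 0.6576).
q_1·c_2 = (-0.3288)·3 + (-0.6576)·(-3) + 0.1644·3 + 0.6576·0 = 1.4796.
u_2 = c_2 − 1.4796·q_1 = (3.4865, -2.0270, 2.7568, -0.9730).
‖u_2‖ = 4.9810, so q_2 = (0.7000, -0.4069, 0.5534, -0.1953).

q_2 = (0.7000, -0.4069, 0.5534, -0.1953)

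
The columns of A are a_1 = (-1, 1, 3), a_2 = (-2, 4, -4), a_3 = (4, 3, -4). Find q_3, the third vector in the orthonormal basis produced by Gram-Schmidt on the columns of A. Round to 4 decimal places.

a_1 = (-1, 1, 3); ‖a_1‖ = 3.3166, so q_1 = (-0.3015, 0.3015, 0.9045).
q_1·a_2 = (-0.3015)·(-2) + 0.3015·4 + 0.9045·(-4) = -1.8091.
u_2 = a_2 + 1.8091·q_1 = (-2.5455, 4.5455, -2.3636).
‖u_2‖ = 5.7208, so q_2 = (-0.4449, 0.7946, -0.4132).
q_1·a_3 = (-0.3015)·4 + 0.3015·3 + 0.9045·(-4) = -3.9196; q_2·a_3 = (-0.4449)·4 + 0.7946·3 + (-0.4132)·(-4) = 2.2565.
u_3 = a_3 + 3.9196·q_1 − 2.2565·q_2 = (3.8222, 2.3889, 0.4778).
‖u_3‖ = 4.5326, so q_3 = (0.8433, 0.5270, 0.1054).

q_3 = (0.8433, 0.5270, 0.1054)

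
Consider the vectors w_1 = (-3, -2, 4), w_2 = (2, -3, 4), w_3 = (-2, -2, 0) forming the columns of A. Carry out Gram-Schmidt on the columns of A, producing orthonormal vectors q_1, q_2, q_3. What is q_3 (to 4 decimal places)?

w_1 = (-3, -2, 4); ‖w_1‖ = 5.3852, so q_1 = (-0.5571, -0.3714, 0.7428).
q_1·w_2 = (-0.5571)·2 + (-0.3714)·(-3) + 0.7428·4 = 2.9711.
u_2 = w_2 − 2.9711·q_1 = (3.6552, -1.8966, 1.7931).
‖u_2‖ = 4.4914, so q_2 = (0.8138, -0.4223, 0.3992).
q_1·w_3 = (-0.5571)·(-2) + (-0.3714)·(-2) + 0.7428·0 = 1.8570; q_2·w_3 = 0.8138·(-2) + (-0.4223)·(-2) + 0.3992·0 = -0.7831.
u_3 = w_3 − 1.8570·q_1 + 0.7831·q_2 = (-0.3282, -1.6410, -1.0667).
‖u_3‖ = 1.9846, so q_3 = (-0.1654, -0.8269, -0.5375).

q_3 = (-0.1654, -0.8269, -0.5375)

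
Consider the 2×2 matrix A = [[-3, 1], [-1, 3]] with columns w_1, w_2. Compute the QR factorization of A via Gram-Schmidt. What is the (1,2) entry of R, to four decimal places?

r_{12} = -1.8974

e_1 = w_1/‖w_1‖ = (-3, -1)/3.1623 = (-0.9487, -0.3162).
r_{12} = e_1·w_2 = -1.8974.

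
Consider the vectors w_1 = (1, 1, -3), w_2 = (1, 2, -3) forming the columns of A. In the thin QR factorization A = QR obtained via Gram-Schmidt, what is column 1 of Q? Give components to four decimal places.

e_1 = (0.3015, 0.3015, -0.9045)

e_1 = w_1/‖w_1‖ = (1, 1, -3)/3.3166 = (0.3015, 0.3015, -0.9045).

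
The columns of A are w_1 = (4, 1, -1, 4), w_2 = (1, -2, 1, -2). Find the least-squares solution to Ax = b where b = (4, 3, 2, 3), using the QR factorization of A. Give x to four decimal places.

w_1 = (4, 1, -1, 4); ‖w_1‖ = 5.8310, so e_1 = (0.6860, 0.1715, -0.1715, 0.6860).
e_1·w_2 = 0.6860·1 + 0.1715·(-2) + (-0.1715)·1 + 0.6860·(-2) = -1.2005.
u_2 = w_2 + 1.2005·e_1 = (1.8235, -1.7941, 0.7941, -1.1765).
‖u_2‖ = 2.9255, so e_2 = (0.6233, -0.6133, 0.2714, -0.4021).
Qᵀb = (4.9735, -0.0101).
Back-substitute: x_2 = -0.0101/2.9255 = -0.0034.
x_1 = (4.9735 + 1.2005·(-0.0034))/5.8310 = 0.8522.

x = (0.8522, -0.0034)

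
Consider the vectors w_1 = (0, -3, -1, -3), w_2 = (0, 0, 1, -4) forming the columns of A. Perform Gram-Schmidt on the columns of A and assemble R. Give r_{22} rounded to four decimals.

r_{22} = 3.2606

w_1 = (0, -3, -1, -3); ‖w_1‖ = 4.3589, so e_1 = (0.0000, -0.6882, -0.2294, -0.6882).
e_1·w_2 = 0.0000·0 + (-0.6882)·0 + (-0.2294)·1 + (-0.6882)·(-4) = 2.5236.
u_2 = w_2 − 2.5236·e_1 = (0.0000, 1.7368, 1.5789, -2.2632).
r_{22} = ‖u_2‖ = 3.2606.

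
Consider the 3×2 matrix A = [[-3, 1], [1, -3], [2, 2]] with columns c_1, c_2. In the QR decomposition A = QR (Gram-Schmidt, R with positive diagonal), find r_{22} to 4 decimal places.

c_1 = (-3, 1, 2); ‖c_1‖ = 3.7417, so e_1 = (-0.8018, 0.2673, 0.5345).
e_1·c_2 = (-0.8018)·1 + 0.2673·(-3) + 0.5345·2 = -0.5345.
u_2 = c_2 + 0.5345·e_1 = (0.5714, -2.8571, 2.2857).
r_{22} = ‖u_2‖ = 3.7033.

r_{22} = 3.7033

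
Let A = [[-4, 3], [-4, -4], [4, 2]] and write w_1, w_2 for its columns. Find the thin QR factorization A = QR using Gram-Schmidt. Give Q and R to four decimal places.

Q = [[-0.5774, 0.7845], [-0.5774, -0.5883], [0.5774, 0.1961]], R = [[6.9282, 1.7321], [0.0000, 5.0990]]

w_1 = (-4, -4, 4); ‖w_1‖ = 6.9282, so e_1 = (-0.5774, -0.5774, 0.5774).
e_1·w_2 = (-0.5774)·3 + (-0.5774)·(-4) + 0.5774·2 = 1.7321.
u_2 = w_2 − 1.7321·e_1 = (4.0000, -3.0000, 1.0000).
‖u_2‖ = 5.0990, so e_2 = (0.7845, -0.5883, 0.1961).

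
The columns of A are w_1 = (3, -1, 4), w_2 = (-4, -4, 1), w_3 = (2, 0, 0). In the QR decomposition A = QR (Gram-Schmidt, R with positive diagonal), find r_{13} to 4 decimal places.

r_{13} = 1.1767

q_1 = w_1/‖w_1‖ = (3, -1, 4)/5.0990 = (0.5883, -0.1961, 0.7845).
r_{13} = q_1·w_3 = 1.1767.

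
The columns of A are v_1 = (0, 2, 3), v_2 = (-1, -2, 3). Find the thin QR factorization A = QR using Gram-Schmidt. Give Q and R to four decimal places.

v_1 = (0, 2, 3); ‖v_1‖ = 3.6056, so e_1 = (0.0000, 0.5547, 0.8321).
e_1·v_2 = 0.0000·(-1) + 0.5547·(-2) + 0.8321·3 = 1.3868.
u_2 = v_2 − 1.3868·e_1 = (-1.0000, -2.7692, 1.8462).
‖u_2‖ = 3.4752, so e_2 = (-0.2878, -0.7969, 0.5312).

Q = [[0.0000, -0.2878], [0.5547, -0.7969], [0.8321, 0.5312]], R = [[3.6056, 1.3868], [0.0000, 3.4752]]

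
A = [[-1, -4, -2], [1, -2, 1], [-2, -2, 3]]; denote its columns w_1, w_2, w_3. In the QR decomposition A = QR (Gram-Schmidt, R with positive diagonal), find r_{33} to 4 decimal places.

w_1 = (-1, 1, -2); ‖w_1‖ = 2.4495, so q_1 = (-0.4082, 0.4082, -0.8165).
q_1·w_2 = (-0.4082)·(-4) + 0.4082·(-2) + (-0.8165)·(-2) = 2.4495.
u_2 = w_2 − 2.4495·q_1 = (-3.0000, -3.0000, 0.0000).
‖u_2‖ = 4.2426, so q_2 = (-0.7071, -0.7071, 0.0000).
q_1·w_3 = (-0.4082)·(-2) + 0.4082·1 + (-0.8165)·3 = -1.2247; q_2·w_3 = (-0.7071)·(-2) + (-0.7071)·1 + 0.0000·3 = 0.7071.
u_3 = w_3 + 1.2247·q_1 − 0.7071·q_2 = (-2.0000, 2.0000, 2.0000).
r_{33} = ‖u_3‖ = 3.4641.

r_{33} = 3.4641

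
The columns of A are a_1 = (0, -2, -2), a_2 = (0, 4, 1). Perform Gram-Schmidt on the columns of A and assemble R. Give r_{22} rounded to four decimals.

a_1 = (0, -2, -2); ‖a_1‖ = 2.8284, so e_1 = (0.0000, -0.7071, -0.7071).
e_1·a_2 = 0.0000·0 + (-0.7071)·4 + (-0.7071)·1 = -3.5355.
u_2 = a_2 + 3.5355·e_1 = (0.0000, 1.5000, -1.5000).
r_{22} = ‖u_2‖ = 2.1213.

r_{22} = 2.1213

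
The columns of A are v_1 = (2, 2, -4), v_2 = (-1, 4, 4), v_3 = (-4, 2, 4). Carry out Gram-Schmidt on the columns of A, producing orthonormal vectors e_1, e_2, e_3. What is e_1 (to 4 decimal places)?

e_1 = (0.4082, 0.4082, -0.8165)

e_1 = v_1/‖v_1‖ = (2, 2, -4)/4.8990 = (0.4082, 0.4082, -0.8165).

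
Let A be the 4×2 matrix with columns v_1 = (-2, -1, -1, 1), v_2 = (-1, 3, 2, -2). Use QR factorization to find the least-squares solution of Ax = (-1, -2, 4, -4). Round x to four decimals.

x = (-0.1683, 0.5644)

e_1 = v_1/‖v_1‖ = (-2, -1, -1, 1)/2.6458 = (-0.7559, -0.3780, -0.3780, 0.3780).
r_{12} = e_1·v_2 = -1.8898.
u_2 = v_2 + 1.8898·e_1 = (-2.4286, 2.2857, 1.2857, -1.2857).
‖u_2‖ = 3.7985, so e_2 = (-0.6394, 0.6017, 0.3385, -0.3385).
Qᵀb = (-1.5119, 2.1437).
Back-substitute: x_2 = 2.1437/3.7985 = 0.5644.
x_1 = (-1.5119 + 1.8898·0.5644)/2.6458 = -0.1683.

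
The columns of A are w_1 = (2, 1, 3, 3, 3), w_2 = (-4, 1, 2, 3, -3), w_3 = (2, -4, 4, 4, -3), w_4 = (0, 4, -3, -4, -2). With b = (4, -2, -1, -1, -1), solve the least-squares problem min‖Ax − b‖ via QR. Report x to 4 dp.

w_1 = (2, 1, 3, 3, 3); ‖w_1‖ = 5.6569, so e_1 = (0.3536, 0.1768, 0.5303, 0.5303, 0.5303).
e_1·w_2 = 0.3536·(-4) + 0.1768·1 + 0.5303·2 + 0.5303·3 + 0.5303·(-3) = -0.1768.
u_2 = w_2 + 0.1768·e_1 = (-3.9375, 1.0312, 2.0938, 3.0938, -2.9062).
‖u_2‖ = 6.2425, so e_2 = (-0.6308, 0.1652, 0.3354, 0.4956, -0.4656).
e_1·w_3 = 0.3536·2 + 0.1768·(-4) + 0.5303·4 + 0.5303·4 + 0.5303·(-3) = 2.6517; e_2·w_3 = (-0.6308)·2 + 0.1652·(-4) + 0.3354·4 + 0.4956·4 + (-0.4656)·(-3) = 2.7984.
u_3 = w_3 − 2.6517·e_1 − 2.7984·e_2 = (2.8276, -4.9310, 1.6552, 1.2069, -3.1034).
‖u_3‖ = 6.7925, so e_3 = (0.4163, -0.7260, 0.2437, 0.1777, -0.4569).
e_1·w_4 = 0.3536·0 + 0.1768·4 + 0.5303·(-3) + 0.5303·(-4) + 0.5303·(-2) = -4.0659; e_2·w_4 = (-0.6308)·0 + 0.1652·4 + 0.3354·(-3) + 0.4956·(-4) + (-0.4656)·(-2) = -1.3967; e_3·w_4 = 0.4163·0 + (-0.7260)·4 + 0.2437·(-3) + 0.1777·(-4) + (-0.4569)·(-2) = -3.4318.
u_4 = w_4 + 4.0659·e_1 + 1.3967·e_2 + 3.4318·e_3 = (1.9851, 2.4582, 0.4609, -0.5418, -2.0619).
‖u_4‖ = 3.8394, so e_4 = (0.5170, 0.6402, 0.1201, -0.1411, -0.5371).
Qᵀb = (-0.5303, -3.2189, 3.1526, 1.3458).
Back-substitute: x_4 = 1.3458/3.8394 = 0.3505.
x_3 = (3.1526 + 3.4318·0.3505)/6.7925 = 0.6412.
x_2 = (-3.2189 − 2.7984·0.6412 + 1.3967·0.3505)/6.2425 = -0.7247.
x_1 = (-0.5303 + 0.1768·(-0.7247) − 2.6517·0.6412 + 4.0659·0.3505)/5.6569 = -0.1650.

x = (-0.1650, -0.7247, 0.6412, 0.3505)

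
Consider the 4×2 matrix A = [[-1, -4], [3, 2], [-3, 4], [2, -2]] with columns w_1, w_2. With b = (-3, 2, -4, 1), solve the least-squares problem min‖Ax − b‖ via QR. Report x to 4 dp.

x = (1.0271, 0.1041)

w_1 = (-1, 3, -3, 2); ‖w_1‖ = 4.7958, so e_1 = (-0.2085, 0.6255, -0.6255, 0.4170).
e_1·w_2 = (-0.2085)·(-4) + 0.6255·2 + (-0.6255)·4 + 0.4170·(-2) = -1.2511.
u_2 = w_2 + 1.2511·e_1 = (-4.2609, 2.7826, 3.2174, -1.4783).
‖u_2‖ = 6.1996, so e_2 = (-0.6873, 0.4488, 0.5190, -0.2384).
Qᵀb = (4.7958, 0.6452).
Back-substitute: x_2 = 0.6452/6.1996 = 0.1041.
x_1 = (4.7958 + 1.2511·0.1041)/4.7958 = 1.0271.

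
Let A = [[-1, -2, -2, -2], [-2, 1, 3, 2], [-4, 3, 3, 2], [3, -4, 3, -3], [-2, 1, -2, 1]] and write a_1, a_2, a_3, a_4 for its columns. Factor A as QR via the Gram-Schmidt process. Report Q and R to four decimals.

Q = [[-0.1715, -0.8292, -0.3668, -0.1495], [-0.3430, -0.1588, 0.4768, 0.7463], [-0.6860, -0.0176, 0.4489, -0.5544], [0.5145, -0.5116, 0.5463, -0.0723], [-0.3430, -0.1588, -0.3717, 0.3288]], R = [[5.8310, -4.4590, -0.5145, -3.6015], [0.0000, 3.3343, -0.0882, 2.6816], [0.0000, 0.0000, 5.8930, 0.5742], [0.0000, 0.0000, 0.0000, 1.2284]]

a_1 = (-1, -2, -4, 3, -2); ‖a_1‖ = 5.8310, so q_1 = (-0.1715, -0.3430, -0.6860, 0.5145, -0.3430).
q_1·a_2 = (-0.1715)·(-2) + (-0.3430)·1 + (-0.6860)·3 + 0.5145·(-4) + (-0.3430)·1 = -4.4590.
u_2 = a_2 + 4.4590·q_1 = (-2.7647, -0.5294, -0.0588, -1.7059, -0.5294).
‖u_2‖ = 3.3343, so q_2 = (-0.8292, -0.1588, -0.0176, -0.5116, -0.1588).
q_1·a_3 = (-0.1715)·(-2) + (-0.3430)·3 + (-0.6860)·3 + 0.5145·3 + (-0.3430)·(-2) = -0.5145; q_2·a_3 = (-0.8292)·(-2) + (-0.1588)·3 + (-0.0176)·3 + (-0.5116)·3 + (-0.1588)·(-2) = -0.0882.
u_3 = a_3 + 0.5145·q_1 + 0.0882·q_2 = (-2.1614, 2.8095, 2.6455, 3.2196, -2.1905).
‖u_3‖ = 5.8930, so q_3 = (-0.3668, 0.4768, 0.4489, 0.5463, -0.3717).
q_1·a_4 = (-0.1715)·(-2) + (-0.3430)·2 + (-0.6860)·2 + 0.5145·(-3) + (-0.3430)·1 = -3.6015; q_2·a_4 = (-0.8292)·(-2) + (-0.1588)·2 + (-0.0176)·2 + (-0.5116)·(-3) + (-0.1588)·1 = 2.6816; q_3·a_4 = (-0.3668)·(-2) + 0.4768·2 + 0.4489·2 + 0.5463·(-3) + (-0.3717)·1 = 0.5742.
u_4 = a_4 + 3.6015·q_1 − 2.6816·q_2 − 0.5742·q_3 = (-0.1836, 0.9167, -0.6810, -0.0888, 0.4039).
‖u_4‖ = 1.2284, so q_4 = (-0.1495, 0.7463, -0.5544, -0.0723, 0.3288).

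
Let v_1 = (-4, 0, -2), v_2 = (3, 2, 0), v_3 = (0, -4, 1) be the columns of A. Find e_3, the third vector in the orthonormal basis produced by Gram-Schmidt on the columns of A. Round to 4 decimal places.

v_1 = (-4, 0, -2); ‖v_1‖ = 4.4721, so e_1 = (-0.8944, 0.0000, -0.4472).
e_1·v_2 = (-0.8944)·3 + 0.0000·2 + (-0.4472)·0 = -2.6833.
u_2 = v_2 + 2.6833·e_1 = (0.6000, 2.0000, -1.2000).
‖u_2‖ = 2.4083, so e_2 = (0.2491, 0.8305, -0.4983).
e_1·v_3 = (-0.8944)·0 + 0.0000·(-4) + (-0.4472)·1 = -0.4472; e_2·v_3 = 0.2491·0 + 0.8305·(-4) + (-0.4983)·1 = -3.8201.
u_3 = v_3 + 0.4472·e_1 + 3.8201·e_2 = (0.5517, -0.8276, -1.1034).
‖u_3‖ = 1.4856, so e_3 = (0.3714, -0.5571, -0.7428).

e_3 = (0.3714, -0.5571, -0.7428)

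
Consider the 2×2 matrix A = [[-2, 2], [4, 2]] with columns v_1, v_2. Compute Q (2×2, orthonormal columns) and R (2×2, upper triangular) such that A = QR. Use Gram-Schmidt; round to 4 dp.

Q = [[-0.4472, 0.8944], [0.8944, 0.4472]], R = [[4.4721, 0.8944], [0.0000, 2.6833]]

v_1 = (-2, 4); ‖v_1‖ = 4.4721, so q_1 = (-0.4472, 0.8944).
q_1·v_2 = (-0.4472)·2 + 0.8944·2 = 0.8944.
u_2 = v_2 − 0.8944·q_1 = (2.4000, 1.2000).
‖u_2‖ = 2.6833, so q_2 = (0.8944, 0.4472).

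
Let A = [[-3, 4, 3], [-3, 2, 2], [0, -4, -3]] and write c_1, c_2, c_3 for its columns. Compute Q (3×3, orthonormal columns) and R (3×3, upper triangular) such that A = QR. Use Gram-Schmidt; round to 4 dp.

Q = [[-0.7071, 0.2357, -0.6667], [-0.7071, -0.2357, 0.6667], [0.0000, -0.9428, -0.3333]], R = [[4.2426, -4.2426, -3.5355], [0.0000, 4.2426, 3.0641], [0.0000, 0.0000, 0.3333]]

c_1 = (-3, -3, 0); ‖c_1‖ = 4.2426, so q_1 = (-0.7071, -0.7071, 0.0000).
q_1·c_2 = (-0.7071)·4 + (-0.7071)·2 + 0.0000·(-4) = -4.2426.
u_2 = c_2 + 4.2426·q_1 = (1.0000, -1.0000, -4.0000).
‖u_2‖ = 4.2426, so q_2 = (0.2357, -0.2357, -0.9428).
q_1·c_3 = (-0.7071)·3 + (-0.7071)·2 + 0.0000·(-3) = -3.5355; q_2·c_3 = 0.2357·3 + (-0.2357)·2 + (-0.9428)·(-3) = 3.0641.
u_3 = c_3 + 3.5355·q_1 − 3.0641·q_2 = (-0.2222, 0.2222, -0.1111).
‖u_3‖ = 0.3333, so q_3 = (-0.6667, 0.6667, -0.3333).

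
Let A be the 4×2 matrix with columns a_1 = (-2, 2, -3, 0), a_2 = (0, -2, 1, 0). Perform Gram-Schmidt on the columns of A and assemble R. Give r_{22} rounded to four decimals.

a_1 = (-2, 2, -3, 0); ‖a_1‖ = 4.1231, so q_1 = (-0.4851, 0.4851, -0.7276, 0.0000).
q_1·a_2 = (-0.4851)·0 + 0.4851·(-2) + (-0.7276)·1 + 0.0000·0 = -1.6977.
u_2 = a_2 + 1.6977·q_1 = (-0.8235, -1.1765, -0.2353, 0.0000).
r_{22} = ‖u_2‖ = 1.4552.

r_{22} = 1.4552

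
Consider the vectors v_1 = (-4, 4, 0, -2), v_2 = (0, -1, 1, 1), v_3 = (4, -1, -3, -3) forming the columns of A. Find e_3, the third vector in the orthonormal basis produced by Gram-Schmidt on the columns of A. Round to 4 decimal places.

e_3 = (0.0000, -0.4082, 0.4082, -0.8165)

v_1 = (-4, 4, 0, -2); ‖v_1‖ = 6.0000, so e_1 = (-0.6667, 0.6667, 0.0000, -0.3333).
e_1·v_2 = (-0.6667)·0 + 0.6667·(-1) + 0.0000·1 + (-0.3333)·1 = -1.0000.
u_2 = v_2 + 1.0000·e_1 = (-0.6667, -0.3333, 1.0000, 0.6667).
‖u_2‖ = 1.4142, so e_2 = (-0.4714, -0.2357, 0.7071, 0.4714).
e_1·v_3 = (-0.6667)·4 + 0.6667·(-1) + 0.0000·(-3) + (-0.3333)·(-3) = -2.3333; e_2·v_3 = (-0.4714)·4 + (-0.2357)·(-1) + 0.7071·(-3) + 0.4714·(-3) = -5.1854.
u_3 = v_3 + 2.3333·e_1 + 5.1854·e_2 = (0.0000, -0.6667, 0.6667, -1.3333).
‖u_3‖ = 1.6330, so e_3 = (0.0000, -0.4082, 0.4082, -0.8165).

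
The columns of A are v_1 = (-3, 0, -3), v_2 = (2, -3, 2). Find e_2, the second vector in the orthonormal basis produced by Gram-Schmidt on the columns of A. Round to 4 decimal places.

v_1 = (-3, 0, -3); ‖v_1‖ = 4.2426, so e_1 = (-0.7071, 0.0000, -0.7071).
e_1·v_2 = (-0.7071)·2 + 0.0000·(-3) + (-0.7071)·2 = -2.8284.
u_2 = v_2 + 2.8284·e_1 = (0.0000, -3.0000, 0.0000).
‖u_2‖ = 3.0000, so e_2 = (0.0000, -1.0000, 0.0000).

e_2 = (0.0000, -1.0000, 0.0000)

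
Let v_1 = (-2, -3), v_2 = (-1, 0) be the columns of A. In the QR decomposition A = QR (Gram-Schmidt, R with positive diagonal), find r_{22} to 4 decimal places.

r_{22} = 0.8321

q_1 = v_1/‖v_1‖ = (-2, -3)/3.6056 = (-0.5547, -0.8321).
r_{12} = q_1·v_2 = 0.5547.
u_2 = v_2 − 0.5547·q_1 = (-0.6923, 0.4615).
r_{22} = ‖u_2‖ = 0.8321.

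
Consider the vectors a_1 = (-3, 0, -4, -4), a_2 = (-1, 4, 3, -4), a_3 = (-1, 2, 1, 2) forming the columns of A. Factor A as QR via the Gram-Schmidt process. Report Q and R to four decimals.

e_1 = a_1/‖a_1‖ = (-3, 0, -4, -4)/6.4031 = (-0.4685, 0.0000, -0.6247, -0.6247).
r_{12} = e_1·a_2 = 1.0932.
u_2 = a_2 − 1.0932·e_1 = (-0.4878, 4.0000, 3.6829, -3.3171).
‖u_2‖ = 6.3879, so e_2 = (-0.0764, 0.6262, 0.5766, -0.5193).
r_{13} = e_1·a_3 = -1.4056; r_{23} = e_2·a_3 = 0.8667.
u_3 = a_3 + 1.4056·e_1 − 0.8667·e_2 = (-1.5923, 1.4573, -0.3778, 1.5720).
‖u_3‖ = 2.6969, so e_3 = (-0.5904, 0.5404, -0.1401, 0.5829).

Q = [[-0.4685, -0.0764, -0.5904], [0.0000, 0.6262, 0.5404], [-0.6247, 0.5766, -0.1401], [-0.6247, -0.5193, 0.5829]], R = [[6.4031, 1.0932, -1.4056], [0.0000, 6.3879, 0.8667], [0.0000, 0.0000, 2.6969]]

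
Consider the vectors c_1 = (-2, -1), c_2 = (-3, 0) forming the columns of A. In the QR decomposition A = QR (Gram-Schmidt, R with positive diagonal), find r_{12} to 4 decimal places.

q_1 = c_1/‖c_1‖ = (-2, -1)/2.2361 = (-0.8944, -0.4472).
r_{12} = q_1·c_2 = 2.6833.

r_{12} = 2.6833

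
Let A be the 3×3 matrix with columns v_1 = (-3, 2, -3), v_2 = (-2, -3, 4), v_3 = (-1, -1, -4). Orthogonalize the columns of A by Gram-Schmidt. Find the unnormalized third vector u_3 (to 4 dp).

u_3 = (0.1397, -2.5142, -1.8158)

q_1 = v_1/‖v_1‖ = (-3, 2, -3)/4.6904 = (-0.6396, 0.4264, -0.6396).
r_{12} = q_1·v_2 = -2.5584.
u_2 = v_2 + 2.5584·q_1 = (-3.6364, -1.9091, 2.3636).
‖u_2‖ = 4.7386, so q_2 = (-0.7674, -0.4029, 0.4988).
r_{13} = q_1·v_3 = 2.7716; r_{23} = q_2·v_3 = -0.8249.
u_3 = v_3 − 2.7716·q_1 + 0.8249·q_2 = (0.1397, -2.5142, -1.8158).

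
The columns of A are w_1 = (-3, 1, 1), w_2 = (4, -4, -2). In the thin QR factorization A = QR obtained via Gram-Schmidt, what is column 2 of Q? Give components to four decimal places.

w_1 = (-3, 1, 1); ‖w_1‖ = 3.3166, so q_1 = (-0.9045, 0.3015, 0.3015).
q_1·w_2 = (-0.9045)·4 + 0.3015·(-4) + 0.3015·(-2) = -5.4272.
u_2 = w_2 + 5.4272·q_1 = (-0.9091, -2.3636, -0.3636).
‖u_2‖ = 2.5584, so q_2 = (-0.3553, -0.9239, -0.1421).

q_2 = (-0.3553, -0.9239, -0.1421)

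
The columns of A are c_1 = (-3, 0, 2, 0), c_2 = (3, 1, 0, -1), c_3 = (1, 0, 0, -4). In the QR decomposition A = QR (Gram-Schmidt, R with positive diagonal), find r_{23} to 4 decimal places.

r_{23} = 2.2543

c_1 = (-3, 0, 2, 0); ‖c_1‖ = 3.6056, so e_1 = (-0.8321, 0.0000, 0.5547, 0.0000).
e_1·c_2 = (-0.8321)·3 + 0.0000·1 + 0.5547·0 + 0.0000·(-1) = -2.4962.
u_2 = c_2 + 2.4962·e_1 = (0.9231, 1.0000, 1.3846, -1.0000).
‖u_2‖ = 2.1839, so e_2 = (0.4227, 0.4579, 0.6340, -0.4579).
r_{23} = e_2·c_3 = 2.2543.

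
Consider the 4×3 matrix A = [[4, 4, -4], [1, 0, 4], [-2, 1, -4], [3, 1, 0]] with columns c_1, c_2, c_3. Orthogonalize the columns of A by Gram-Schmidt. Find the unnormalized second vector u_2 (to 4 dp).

u_2 = (1.7333, -0.5667, 2.1333, -0.7000)

c_1 = (4, 1, -2, 3); ‖c_1‖ = 5.4772, so e_1 = (0.7303, 0.1826, -0.3651, 0.5477).
e_1·c_2 = 0.7303·4 + 0.1826·0 + (-0.3651)·1 + 0.5477·1 = 3.1038.
u_2 = c_2 − 3.1038·e_1 = (1.7333, -0.5667, 2.1333, -0.7000).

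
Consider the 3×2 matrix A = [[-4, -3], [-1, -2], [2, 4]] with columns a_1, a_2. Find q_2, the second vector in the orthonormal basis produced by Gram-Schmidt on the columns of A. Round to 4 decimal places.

a_1 = (-4, -1, 2); ‖a_1‖ = 4.5826, so q_1 = (-0.8729, -0.2182, 0.4364).
q_1·a_2 = (-0.8729)·(-3) + (-0.2182)·(-2) + 0.4364·4 = 4.8008.
u_2 = a_2 − 4.8008·q_1 = (1.1905, -0.9524, 1.9048).
‖u_2‖ = 2.4398, so q_2 = (0.4880, -0.3904, 0.7807).

q_2 = (0.4880, -0.3904, 0.7807)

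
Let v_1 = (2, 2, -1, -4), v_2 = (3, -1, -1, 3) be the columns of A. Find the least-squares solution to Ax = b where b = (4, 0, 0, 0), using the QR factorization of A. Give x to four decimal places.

e_1 = v_1/‖v_1‖ = (2, 2, -1, -4)/5.0000 = (0.4000, 0.4000, -0.2000, -0.8000).
r_{12} = e_1·v_2 = -1.4000.
u_2 = v_2 + 1.4000·e_1 = (3.5600, -0.4400, -1.2800, 1.8800).
‖u_2‖ = 4.2474, so e_2 = (0.8382, -0.1036, -0.3014, 0.4426).
Qᵀb = (1.6000, 3.3527).
Back-substitute: x_2 = 3.3527/4.2474 = 0.7894.
x_1 = (1.6000 + 1.4000·0.7894)/5.0000 = 0.5410.

x = (0.5410, 0.7894)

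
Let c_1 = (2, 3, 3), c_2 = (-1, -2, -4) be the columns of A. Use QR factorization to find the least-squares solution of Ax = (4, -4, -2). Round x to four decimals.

q_1 = c_1/‖c_1‖ = (2, 3, 3)/4.6904 = (0.4264, 0.6396, 0.6396).
r_{12} = q_1·c_2 = -4.2640.
u_2 = c_2 + 4.2640·q_1 = (0.8182, 0.7273, -1.2727).
‖u_2‖ = 1.6787, so q_2 = (0.4874, 0.4332, -0.7581).
Qᵀb = (-2.1320, 1.7329).
Back-substitute: x_2 = 1.7329/1.6787 = 1.0323.
x_1 = (-2.1320 + 4.2640·1.0323)/4.6904 = 0.4839.

x = (0.4839, 1.0323)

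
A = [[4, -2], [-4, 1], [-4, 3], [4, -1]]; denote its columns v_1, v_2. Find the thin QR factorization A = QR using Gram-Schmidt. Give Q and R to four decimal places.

v_1 = (4, -4, -4, 4); ‖v_1‖ = 8.0000, so e_1 = (0.5000, -0.5000, -0.5000, 0.5000).
e_1·v_2 = 0.5000·(-2) + (-0.5000)·1 + (-0.5000)·3 + 0.5000·(-1) = -3.5000.
u_2 = v_2 + 3.5000·e_1 = (-0.2500, -0.7500, 1.2500, 0.7500).
‖u_2‖ = 1.6583, so e_2 = (-0.1508, -0.4523, 0.7538, 0.4523).

Q = [[0.5000, -0.1508], [-0.5000, -0.4523], [-0.5000, 0.7538], [0.5000, 0.4523]], R = [[8.0000, -3.5000], [0.0000, 1.6583]]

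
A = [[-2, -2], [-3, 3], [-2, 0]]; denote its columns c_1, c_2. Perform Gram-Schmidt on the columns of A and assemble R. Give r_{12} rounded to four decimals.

q_1 = c_1/‖c_1‖ = (-2, -3, -2)/4.1231 = (-0.4851, -0.7276, -0.4851).
r_{12} = q_1·c_2 = -1.2127.

r_{12} = -1.2127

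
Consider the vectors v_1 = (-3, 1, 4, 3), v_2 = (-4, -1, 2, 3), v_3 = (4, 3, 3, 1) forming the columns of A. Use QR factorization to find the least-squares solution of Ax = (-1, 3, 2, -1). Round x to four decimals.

v_1 = (-3, 1, 4, 3); ‖v_1‖ = 5.9161, so q_1 = (-0.5071, 0.1690, 0.6761, 0.5071).
q_1·v_2 = (-0.5071)·(-4) + 0.1690·(-1) + 0.6761·2 + 0.5071·3 = 4.7329.
u_2 = v_2 − 4.7329·q_1 = (-1.6000, -1.8000, -1.2000, 0.6000).
‖u_2‖ = 2.7568, so q_2 = (-0.5804, -0.6529, -0.4353, 0.2176).
q_1·v_3 = (-0.5071)·4 + 0.1690·3 + 0.6761·3 + 0.5071·1 = 1.0142; q_2·v_3 = (-0.5804)·4 + (-0.6529)·3 + (-0.4353)·3 + 0.2176·1 = -5.3685.
u_3 = v_3 − 1.0142·q_1 + 5.3685·q_2 = (1.3985, -0.6767, -0.0226, 1.6541).
‖u_3‖ = 2.2694, so q_3 = (0.6162, -0.2982, -0.0099, 0.7289).
Qᵀb = (1.8593, -2.4666, -2.2595).
Back-substitute: x_3 = -2.2595/2.2694 = -0.9956.
x_2 = (-2.4666 + 5.3685·(-0.9956))/2.7568 = -2.8336.
x_1 = (1.8593 − 4.7329·(-2.8336) − 1.0142·(-0.9956))/5.9161 = 2.7518.

x = (2.7518, -2.8336, -0.9956)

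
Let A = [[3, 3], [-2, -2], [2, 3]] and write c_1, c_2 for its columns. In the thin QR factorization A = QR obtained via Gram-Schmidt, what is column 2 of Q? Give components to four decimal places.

c_1 = (3, -2, 2); ‖c_1‖ = 4.1231, so q_1 = (0.7276, -0.4851, 0.4851).
q_1·c_2 = 0.7276·3 + (-0.4851)·(-2) + 0.4851·3 = 4.6082.
u_2 = c_2 − 4.6082·q_1 = (-0.3529, 0.2353, 0.7647).
‖u_2‖ = 0.8745, so q_2 = (-0.4036, 0.2691, 0.8745).

q_2 = (-0.4036, 0.2691, 0.8745)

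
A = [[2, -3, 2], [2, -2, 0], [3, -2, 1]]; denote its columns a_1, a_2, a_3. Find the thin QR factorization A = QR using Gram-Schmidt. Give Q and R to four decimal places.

q_1 = a_1/‖a_1‖ = (2, 2, 3)/4.1231 = (0.4851, 0.4851, 0.7276).
r_{12} = q_1·a_2 = -3.8806.
u_2 = a_2 + 3.8806·q_1 = (-1.1176, -0.1176, 0.8235).
‖u_2‖ = 1.3933, so q_2 = (-0.8022, -0.0844, 0.5911).
r_{13} = q_1·a_3 = 1.6977; r_{23} = q_2·a_3 = -1.0133.
u_3 = a_3 − 1.6977·q_1 + 1.0133·q_2 = (0.3636, -0.9091, 0.3636).
‖u_3‖ = 1.0445, so q_3 = (0.3482, -0.8704, 0.3482).

Q = [[0.4851, -0.8022, 0.3482], [0.4851, -0.0844, -0.8704], [0.7276, 0.5911, 0.3482]], R = [[4.1231, -3.8806, 1.6977], [0.0000, 1.3933, -1.0133], [0.0000, 0.0000, 1.0445]]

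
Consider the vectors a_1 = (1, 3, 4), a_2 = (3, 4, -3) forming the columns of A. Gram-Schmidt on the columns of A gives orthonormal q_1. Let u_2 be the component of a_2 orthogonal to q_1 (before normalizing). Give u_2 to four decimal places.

u_2 = (2.8846, 3.6538, -3.4615)

a_1 = (1, 3, 4); ‖a_1‖ = 5.0990, so q_1 = (0.1961, 0.5883, 0.7845).
q_1·a_2 = 0.1961·3 + 0.5883·4 + 0.7845·(-3) = 0.5883.
u_2 = a_2 − 0.5883·q_1 = (2.8846, 3.6538, -3.4615).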